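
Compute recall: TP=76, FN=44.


Recall = TP/(TP+FN)
= 76/(76+44)
= 76/120 = 63.33%

63.33%


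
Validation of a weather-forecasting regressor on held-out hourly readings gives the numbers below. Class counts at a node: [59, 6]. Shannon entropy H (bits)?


Probabilities: [59/65, 6/65] ≈ [0.9077, 0.0923]
H = -((59/65)·log₂(59/65) + (6/65)·log₂(6/65))
  = 0.4441 bits

0.4441 bits


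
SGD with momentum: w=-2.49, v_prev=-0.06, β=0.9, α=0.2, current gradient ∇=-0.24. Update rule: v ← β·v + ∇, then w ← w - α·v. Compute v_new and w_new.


v_new = 0.9·-0.06 - 0.24 = -0.054 - 0.24 = -0.294
w_new = -2.49 - 0.2·-0.294 = -2.49 + 0.0588 = -2.4312

v_new=-0.294, w_new=-2.4312


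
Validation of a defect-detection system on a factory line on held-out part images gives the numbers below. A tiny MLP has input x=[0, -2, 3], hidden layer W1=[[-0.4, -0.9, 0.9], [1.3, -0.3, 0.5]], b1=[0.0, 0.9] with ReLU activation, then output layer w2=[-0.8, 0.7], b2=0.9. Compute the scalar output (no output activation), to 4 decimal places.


z1[0] = (-0.4)·(0) + (-0.9)·(-2) + (0.9)·(3) + 0.0 = 4.5
z1[1] = (1.3)·(0) + (-0.3)·(-2) + (0.5)·(3) + 0.9 = 3.0
h = ReLU(z1) = [4.5, 3.0]
output = (-0.8)·(4.5) + (0.7)·(3.0) + 0.9 = -0.6

-0.6


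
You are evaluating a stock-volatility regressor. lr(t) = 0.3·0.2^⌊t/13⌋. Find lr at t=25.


n_drops = ⌊25/13⌋ = 1
lr = 0.3·0.2^1 = 0.3·0.2 = 0.06

0.06


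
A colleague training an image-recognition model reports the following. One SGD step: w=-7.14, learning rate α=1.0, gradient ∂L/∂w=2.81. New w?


w_new = w - α·∇
= -7.14 - 1.0·2.81
= -7.14 - 2.81
= -9.95

-9.95


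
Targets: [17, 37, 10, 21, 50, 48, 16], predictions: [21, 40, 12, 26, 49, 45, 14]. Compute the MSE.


Squared errors: (17-21)²=16, (37-40)²=9, (10-12)²=4, (21-26)²=25, (50-49)²=1, (48-45)²=9, (16-14)²=4
Sum = 68
MSE = 68/7 = 68/7

68/7


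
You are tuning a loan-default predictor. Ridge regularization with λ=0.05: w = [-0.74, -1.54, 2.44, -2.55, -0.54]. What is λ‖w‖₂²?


‖w‖₂² = (-0.74)² + (-1.54)² + (2.44)² + (-2.55)² + (-0.54)²
     = 0.5476 + 2.3716 + 5.9536 + 6.5025 + 0.2916
     = 15.6669
λ·‖w‖₂² = 0.05·15.6669 = 0.783345

0.783345


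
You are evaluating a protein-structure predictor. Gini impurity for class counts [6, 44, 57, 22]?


Probabilities: [6/129, 44/129, 57/129, 22/129] ≈ [0.0465, 0.3411, 0.4419, 0.1705]
Σpᵢ² = (36 + 1936 + 3249 + 484)/129² = 5705/16641
Gini = 1 - Σpᵢ² = 1 - 5705/16641 = 0.6572

0.6572


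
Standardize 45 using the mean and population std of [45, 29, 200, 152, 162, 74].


μ = 110.3333, σ = 64.0954
z = (45 - 110.3333)/64.0954 = -1.0193

-1.0193


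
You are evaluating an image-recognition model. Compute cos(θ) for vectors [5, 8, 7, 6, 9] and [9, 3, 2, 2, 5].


A·B = 5·9 + 8·3 + 7·2 + 6·2 + 9·5 = 140
‖A‖ = √255 = 15.9687, ‖B‖ = √123 = 11.0905
cos = 140/(√255·√123) = 140/√31365 = 0.7905

0.7905


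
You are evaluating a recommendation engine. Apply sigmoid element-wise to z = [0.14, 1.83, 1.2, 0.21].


σ(0.14) = 1/(1+e^-0.14) = 0.5349
σ(1.83) = 1/(1+e^-1.83) = 0.8618
σ(1.2) = 1/(1+e^-1.2) = 0.7685
σ(0.21) = 1/(1+e^-0.21) = 0.5523
result = [0.5349, 0.8618, 0.7685, 0.5523]

[0.5349, 0.8618, 0.7685, 0.5523]


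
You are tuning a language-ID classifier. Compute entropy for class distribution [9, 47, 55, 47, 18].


Probabilities: [9/176, 47/176, 55/176, 47/176, 18/176] ≈ [0.0511, 0.267, 0.3125, 0.267, 0.1023]
H = -((9/176)·log₂(9/176) + (47/176)·log₂(47/176) + (55/176)·log₂(55/176) + (47/176)·log₂(47/176) + (18/176)·log₂(18/176))
  = 2.0975 bits

2.0975 bits


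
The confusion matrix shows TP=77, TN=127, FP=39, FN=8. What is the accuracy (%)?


Accuracy = (TP+TN)/(TP+TN+FP+FN)
= (77+127)/(251)
= 204/251 = 81.27%

81.27%


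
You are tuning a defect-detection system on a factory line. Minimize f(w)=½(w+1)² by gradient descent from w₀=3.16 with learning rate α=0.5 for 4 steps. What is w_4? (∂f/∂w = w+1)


step 1: grad = 3.16+1 = 4.16; w = 3.16 - 0.5·(4.16) = 1.08
step 2: grad = 1.08+1 = 2.08; w = 1.08 - 0.5·(2.08) = 0.04
step 3: grad = 0.04+1 = 1.04; w = 0.04 - 0.5·(1.04) = -0.48
step 4: grad = -0.48+1 = 0.52; w = -0.48 - 0.5·(0.52) = -0.74

-0.74


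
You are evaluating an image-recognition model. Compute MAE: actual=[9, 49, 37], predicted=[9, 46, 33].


Absolute errors: |9-9|=0, |49-46|=3, |37-33|=4
Sum = 7
MAE = 7/3 = 7/3

7/3


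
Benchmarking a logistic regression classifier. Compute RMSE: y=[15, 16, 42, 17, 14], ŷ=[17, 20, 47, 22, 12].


MSE = 74/5 = 14.8
RMSE = √(74/5) = 3.8471

3.8471


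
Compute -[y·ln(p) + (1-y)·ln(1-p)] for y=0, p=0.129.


BCE = -[y·ln(p) + (1-y)·ln(1-p)]
= -0 - 1·ln(1-0.129)
= -ln(0.871) = 0.1381

0.1381


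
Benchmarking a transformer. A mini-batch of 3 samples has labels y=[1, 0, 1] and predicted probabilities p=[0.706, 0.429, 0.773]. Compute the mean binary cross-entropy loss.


L[0] = -ln(0.706) = 0.3481
L[1] = -ln(1-0.429) = -ln(0.571) = 0.5604
L[2] = -ln(0.773) = 0.2575
mean = (0.3481 + 0.5604 + 0.2575)/3 = 0.3887

0.3887


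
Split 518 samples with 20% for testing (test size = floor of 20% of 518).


Test = ⌊518·20/100⌋ = 103
Train = 518 - 103 = 415

Train: 415, Test: 103


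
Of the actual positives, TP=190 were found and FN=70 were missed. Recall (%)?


Recall = TP/(TP+FN)
= 190/(190+70)
= 190/260 = 73.08%

73.08%


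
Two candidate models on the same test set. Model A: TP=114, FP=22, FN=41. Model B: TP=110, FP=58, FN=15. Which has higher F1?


Model A: P=114/136=0.8382, R=114/155=0.7355, F1=2PR/(P+R)=2TP/(2TP+FP+FN)=228/291=0.7835
Model B: P=110/168=0.6548, R=110/125=0.88, F1=2PR/(P+R)=2TP/(2TP+FP+FN)=220/293=0.7509
0.7835 > 0.7509 → Model A

Model A


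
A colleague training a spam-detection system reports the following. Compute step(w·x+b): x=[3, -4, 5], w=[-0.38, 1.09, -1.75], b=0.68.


z = (3)·(-0.38) + (-4)·(1.09) + (5)·(-1.75) + 0.68
  = -13.57
step(z) = 0 (z<0)

0


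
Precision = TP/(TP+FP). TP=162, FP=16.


Precision = TP/(TP+FP)
= 162/(162+16)
= 162/178 = 91.01%

91.01%


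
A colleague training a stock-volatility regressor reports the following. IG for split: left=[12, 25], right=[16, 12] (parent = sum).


Parent = [28, 37], H_parent = 0.9861
H_left = 0.909 (n=37), H_right = 0.9852 (n=28)
H_children = (37/65)·0.909 + (28/65)·0.9852 = 0.9418
IG = 0.9861 - 0.9418 = 0.0443

0.0443


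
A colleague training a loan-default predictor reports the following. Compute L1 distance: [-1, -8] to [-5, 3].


d = |-1+ 5| + |-8-3|
  = 4 + 11
  = 15

15


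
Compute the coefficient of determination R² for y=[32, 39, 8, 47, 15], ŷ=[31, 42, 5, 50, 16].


ȳ = 28.2
SS_res = Σ(y-ŷ)² = 29
SS_tot = Σ(y-ȳ)² = 1066.8
R² = 1 - SS_res/SS_tot = 1 - 0.0272 = 0.9728

0.9728


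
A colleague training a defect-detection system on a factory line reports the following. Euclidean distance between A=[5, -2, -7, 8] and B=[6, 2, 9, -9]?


d = √((5-6)² + (-2-2)² + (-7-9)² + (8+ 9)²)
  = √(1 + 16 + 256 + 289)
  = √562 = 23.7065

23.7065


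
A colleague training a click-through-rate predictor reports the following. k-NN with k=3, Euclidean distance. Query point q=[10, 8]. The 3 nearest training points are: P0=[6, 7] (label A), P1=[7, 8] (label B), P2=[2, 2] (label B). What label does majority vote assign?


d(q,P0) = 4.1231  (label A)
d(q,P1) = 3.0  (label B)
d(q,P2) = 10.0  (label B)
Votes: A=1, B=2
Majority → B

B


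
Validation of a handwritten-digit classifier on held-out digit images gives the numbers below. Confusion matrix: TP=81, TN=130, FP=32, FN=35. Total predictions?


Total = TP + TN + FP + FN
= 81 + 130 + 32 + 35
= 278
(Predicted positive: 113, predicted negative: 165)

278


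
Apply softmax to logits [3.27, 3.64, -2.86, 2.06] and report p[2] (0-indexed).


Exponentials: e^3.27=26.3113, e^3.64=38.0918, e^-2.86=0.0573, e^2.06=7.846
Sum = 72.3064
Softmax = [0.3639, 0.5268, 0.0008, 0.1085]
p[2] = 0.0573/72.3064 = 0.0008

0.0008


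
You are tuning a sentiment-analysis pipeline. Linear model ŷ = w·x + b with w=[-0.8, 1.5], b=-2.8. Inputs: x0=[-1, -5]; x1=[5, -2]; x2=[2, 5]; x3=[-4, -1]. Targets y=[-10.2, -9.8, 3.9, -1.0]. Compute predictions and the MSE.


ŷ0 = (-0.8)·(-1) + (1.5)·(-5) - 2.8 = -9.5
ŷ1 = (-0.8)·(5) + (1.5)·(-2) - 2.8 = -9.8
ŷ2 = (-0.8)·(2) + (1.5)·(5) - 2.8 = 3.1
ŷ3 = (-0.8)·(-4) + (1.5)·(-1) - 2.8 = -1.1
errors² = [0.49, 0.0, 0.64, 0.01]
MSE = 1.1400/4 = 0.285

0.285


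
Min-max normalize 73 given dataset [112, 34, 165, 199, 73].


min=34, max=199
(73-34)/(199-34) = 39/165 = 0.2364

0.2364


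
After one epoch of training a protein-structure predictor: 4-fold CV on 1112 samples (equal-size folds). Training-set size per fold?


Fold size = 1112/4 = 278
Training per fold = 1112 - 278 = 834

834


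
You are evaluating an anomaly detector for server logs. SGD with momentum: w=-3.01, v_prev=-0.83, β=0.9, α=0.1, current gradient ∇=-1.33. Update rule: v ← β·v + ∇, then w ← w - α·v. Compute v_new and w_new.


v_new = 0.9·-0.83 - 1.33 = -0.747 - 1.33 = -2.077
w_new = -3.01 - 0.1·-2.077 = -3.01 + 0.2077 = -2.8023

v_new=-2.077, w_new=-2.8023


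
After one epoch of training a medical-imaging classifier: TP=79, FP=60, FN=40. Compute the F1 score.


Precision = 79/139 = 0.5683
Recall = 79/119 = 0.6639
F1 = 2·P·R/(P+R) = 2·TP/(2·TP+FP+FN) = 158/(158+60+40) = 158/258 = 0.6124

0.6124


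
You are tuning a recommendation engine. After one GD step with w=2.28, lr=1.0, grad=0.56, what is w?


w_new = w - α·∇
= 2.28 - 1.0·0.56
= 2.28 - 0.56
= 1.72

1.72


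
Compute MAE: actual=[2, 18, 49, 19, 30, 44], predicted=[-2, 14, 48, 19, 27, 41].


Absolute errors: |2+ 2|=4, |18-14|=4, |49-48|=1, |19-19|=0, |30-27|=3, |44-41|=3
Sum = 15
MAE = 15/6 = 5/2

5/2


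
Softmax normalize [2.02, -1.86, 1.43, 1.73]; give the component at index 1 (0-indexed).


Exponentials: e^2.02=7.5383, e^-1.86=0.1557, e^1.43=4.1787, e^1.73=5.6407
Sum = 17.5134
Softmax = [0.4304, 0.0089, 0.2386, 0.3221]
p[1] = 0.1557/17.5134 = 0.0089

0.0089


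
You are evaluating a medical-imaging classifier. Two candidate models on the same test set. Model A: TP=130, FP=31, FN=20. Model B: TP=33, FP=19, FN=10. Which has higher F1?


Model A: P=130/161=0.8075, R=130/150=0.8667, F1=2PR/(P+R)=2TP/(2TP+FP+FN)=260/311=0.836
Model B: P=33/52=0.6346, R=33/43=0.7674, F1=2PR/(P+R)=2TP/(2TP+FP+FN)=66/95=0.6947
0.836 > 0.6947 → Model A

Model A


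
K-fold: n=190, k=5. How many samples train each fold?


Fold size = 190/5 = 38
Training per fold = 190 - 38 = 152

152


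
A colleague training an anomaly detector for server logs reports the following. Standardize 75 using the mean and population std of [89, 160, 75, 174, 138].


μ = 127.2, σ = 38.9019
z = (75 - 127.2)/38.9019 = -1.3418

-1.3418


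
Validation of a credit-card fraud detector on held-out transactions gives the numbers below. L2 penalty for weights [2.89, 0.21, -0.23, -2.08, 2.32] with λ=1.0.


‖w‖₂² = (2.89)² + (0.21)² + (-0.23)² + (-2.08)² + (2.32)²
     = 8.3521 + 0.0441 + 0.0529 + 4.3264 + 5.3824
     = 18.1579
λ·‖w‖₂² = 1.0·18.1579 = 18.1579

18.1579


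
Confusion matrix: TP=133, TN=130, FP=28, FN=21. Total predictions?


Total = TP + TN + FP + FN
= 133 + 130 + 28 + 21
= 312
(Predicted positive: 161, predicted negative: 151)

312


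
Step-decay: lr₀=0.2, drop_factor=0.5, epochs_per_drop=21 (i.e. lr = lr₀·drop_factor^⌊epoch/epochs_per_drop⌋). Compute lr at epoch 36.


n_drops = ⌊36/21⌋ = 1
lr = 0.2·0.5^1 = 0.2·0.5 = 0.1

0.1


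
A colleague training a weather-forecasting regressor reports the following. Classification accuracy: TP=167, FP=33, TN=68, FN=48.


Accuracy = (TP+TN)/(TP+TN+FP+FN)
= (167+68)/(316)
= 235/316 = 74.37%

74.37%


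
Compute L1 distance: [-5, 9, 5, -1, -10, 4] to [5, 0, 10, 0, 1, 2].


d = |-5-5| + |9-0| + |5-10| + |-1-0| + |-10-1| + |4-2|
  = 10 + 9 + 5 + 1 + 11 + 2
  = 38

38


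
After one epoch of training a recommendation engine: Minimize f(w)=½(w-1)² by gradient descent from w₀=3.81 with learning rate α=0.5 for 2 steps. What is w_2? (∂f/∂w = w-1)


step 1: grad = 3.81-1 = 2.81; w = 3.81 - 0.5·(2.81) = 2.405
step 2: grad = 2.405-1 = 1.405; w = 2.405 - 0.5·(1.405) = 1.7025

1.7025


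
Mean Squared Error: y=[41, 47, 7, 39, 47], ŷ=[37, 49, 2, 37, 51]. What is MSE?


Squared errors: (41-37)²=16, (47-49)²=4, (7-2)²=25, (39-37)²=4, (47-51)²=16
Sum = 65
MSE = 65/5 = 13

13


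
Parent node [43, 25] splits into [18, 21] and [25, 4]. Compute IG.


Parent = [43, 25], H_parent = 0.9488
H_left = 0.9957 (n=39), H_right = 0.5788 (n=29)
H_children = (39/68)·0.9957 + (29/68)·0.5788 = 0.8179
IG = 0.9488 - 0.8179 = 0.1309

0.1309


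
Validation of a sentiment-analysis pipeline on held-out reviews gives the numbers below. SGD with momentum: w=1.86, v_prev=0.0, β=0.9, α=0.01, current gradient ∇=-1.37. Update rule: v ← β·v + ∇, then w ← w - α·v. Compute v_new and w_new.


v_new = 0.9·0.0 - 1.37 = 0 - 1.37 = -1.37
w_new = 1.86 - 0.01·-1.37 = 1.86 + 0.0137 = 1.8737

v_new=-1.37, w_new=1.8737


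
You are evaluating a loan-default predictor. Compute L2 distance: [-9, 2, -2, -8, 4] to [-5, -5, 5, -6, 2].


d = √((-9+ 5)² + (2+ 5)² + (-2-5)² + (-8+ 6)² + (4-2)²)
  = √(16 + 49 + 49 + 4 + 4)
  = √122 = 11.0454

11.0454


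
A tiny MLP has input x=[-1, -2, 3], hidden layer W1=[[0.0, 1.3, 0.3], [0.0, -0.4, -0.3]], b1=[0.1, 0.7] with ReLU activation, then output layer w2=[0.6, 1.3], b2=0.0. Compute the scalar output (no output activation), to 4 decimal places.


z1[0] = (0.0)·(-1) + (1.3)·(-2) + (0.3)·(3) + 0.1 = -1.6
z1[1] = (0.0)·(-1) + (-0.4)·(-2) + (-0.3)·(3) + 0.7 = 0.6
h = ReLU(z1) = [0.0, 0.6]
output = (0.6)·(0.0) + (1.3)·(0.6) + 0.0 = 0.78

0.78


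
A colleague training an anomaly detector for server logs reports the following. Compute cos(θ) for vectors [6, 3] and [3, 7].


A·B = 6·3 + 3·7 = 39
‖A‖ = √45 = 6.7082, ‖B‖ = √58 = 7.6158
cos = 39/(√45·√58) = 39/√2610 = 0.7634

0.7634


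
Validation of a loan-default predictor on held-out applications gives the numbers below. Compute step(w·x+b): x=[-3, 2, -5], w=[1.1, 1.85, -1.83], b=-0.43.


z = (-3)·(1.1) + (2)·(1.85) + (-5)·(-1.83) - 0.43
  = 9.12
step(z) = 1 (z≥0)

1


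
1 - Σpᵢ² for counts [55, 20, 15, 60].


Probabilities: [55/150, 20/150, 15/150, 60/150] ≈ [0.3667, 0.1333, 0.1, 0.4]
Σpᵢ² = (3025 + 400 + 225 + 3600)/150² = 7250/22500
Gini = 1 - Σpᵢ² = 1 - 7250/22500 = 0.6778

0.6778


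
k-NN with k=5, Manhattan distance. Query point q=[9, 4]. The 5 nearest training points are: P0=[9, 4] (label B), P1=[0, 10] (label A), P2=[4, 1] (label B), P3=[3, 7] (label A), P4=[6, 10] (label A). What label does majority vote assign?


d(q,P0) = 0  (label B)
d(q,P1) = 15  (label A)
d(q,P2) = 8  (label B)
d(q,P3) = 9  (label A)
d(q,P4) = 9  (label A)
Votes: A=3, B=2
Majority → A

A


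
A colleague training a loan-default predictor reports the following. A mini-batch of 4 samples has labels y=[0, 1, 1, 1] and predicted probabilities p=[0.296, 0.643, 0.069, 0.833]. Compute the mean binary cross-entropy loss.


L[0] = -ln(1-0.296) = -ln(0.704) = 0.351
L[1] = -ln(0.643) = 0.4416
L[2] = -ln(0.069) = 2.6736
L[3] = -ln(0.833) = 0.1827
mean = (0.351 + 0.4416 + 2.6736 + 0.1827)/4 = 0.9122

0.9122


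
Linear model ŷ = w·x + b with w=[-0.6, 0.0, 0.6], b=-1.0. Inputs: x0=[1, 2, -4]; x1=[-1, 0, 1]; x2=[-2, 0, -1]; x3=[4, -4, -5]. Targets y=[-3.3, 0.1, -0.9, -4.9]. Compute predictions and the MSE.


ŷ0 = (-0.6)·(1) + (0.0)·(2) + (0.6)·(-4) - 1.0 = -4.0
ŷ1 = (-0.6)·(-1) + (0.0)·(0) + (0.6)·(1) - 1.0 = 0.2
ŷ2 = (-0.6)·(-2) + (0.0)·(0) + (0.6)·(-1) - 1.0 = -0.4
ŷ3 = (-0.6)·(4) + (0.0)·(-4) + (0.6)·(-5) - 1.0 = -6.4
errors² = [0.49, 0.01, 0.25, 2.25]
MSE = 3.0000/4 = 0.75

0.75


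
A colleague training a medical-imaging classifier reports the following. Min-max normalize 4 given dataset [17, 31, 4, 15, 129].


min=4, max=129
(4-4)/(129-4) = 0/125 = 0.0

0.0


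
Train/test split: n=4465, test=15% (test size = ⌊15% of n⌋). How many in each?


Test = ⌊4465·15/100⌋ = 669
Train = 4465 - 669 = 3796

Train: 3796, Test: 669


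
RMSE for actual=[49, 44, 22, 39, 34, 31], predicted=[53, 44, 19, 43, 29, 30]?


MSE = 67/6 = 11.1667
RMSE = √(67/6) = 3.3417

3.3417


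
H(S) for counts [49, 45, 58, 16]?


Probabilities: [49/168, 45/168, 58/168, 16/168] ≈ [0.2917, 0.2679, 0.3452, 0.0952]
H = -((49/168)·log₂(49/168) + (45/168)·log₂(45/168) + (58/168)·log₂(58/168) + (16/168)·log₂(16/168))
  = 1.8803 bits

1.8803 bits


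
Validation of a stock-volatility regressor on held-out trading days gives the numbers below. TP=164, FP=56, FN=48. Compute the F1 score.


Precision = 164/220 = 0.7455
Recall = 164/212 = 0.7736
F1 = 2·P·R/(P+R) = 2·TP/(2·TP+FP+FN) = 328/(328+56+48) = 328/432 = 0.7593

0.7593


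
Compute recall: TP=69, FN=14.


Recall = TP/(TP+FN)
= 69/(69+14)
= 69/83 = 83.13%

83.13%


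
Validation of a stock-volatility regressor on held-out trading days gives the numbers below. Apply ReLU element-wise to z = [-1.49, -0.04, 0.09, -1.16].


ReLU(-1.49) = max(0, -1.49) = 0.0
ReLU(-0.04) = max(0, -0.04) = 0.0
ReLU(0.09) = max(0, 0.09) = 0.09
ReLU(-1.16) = max(0, -1.16) = 0.0
result = [0.0, 0.0, 0.09, 0.0]

[0.0, 0.0, 0.09, 0.0]


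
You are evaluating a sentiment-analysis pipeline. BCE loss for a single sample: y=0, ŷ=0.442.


BCE = -[y·ln(p) + (1-y)·ln(1-p)]
= -0 - 1·ln(1-0.442)
= -ln(0.558) = 0.5834

0.5834


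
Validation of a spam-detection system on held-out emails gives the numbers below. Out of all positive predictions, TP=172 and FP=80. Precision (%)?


Precision = TP/(TP+FP)
= 172/(172+80)
= 172/252 = 68.25%

68.25%


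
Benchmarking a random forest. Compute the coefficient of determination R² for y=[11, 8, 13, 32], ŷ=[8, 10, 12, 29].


ȳ = 16
SS_res = Σ(y-ŷ)² = 23
SS_tot = Σ(y-ȳ)² = 354
R² = 1 - SS_res/SS_tot = 1 - 0.065 = 0.935

0.935


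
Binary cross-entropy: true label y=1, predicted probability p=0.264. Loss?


BCE = -[y·ln(p) + (1-y)·ln(1-p)]
= -1·ln(0.264) - 0
= -ln(0.264) = 1.3318

1.3318


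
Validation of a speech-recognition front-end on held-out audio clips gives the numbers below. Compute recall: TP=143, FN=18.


Recall = TP/(TP+FN)
= 143/(143+18)
= 143/161 = 88.82%

88.82%


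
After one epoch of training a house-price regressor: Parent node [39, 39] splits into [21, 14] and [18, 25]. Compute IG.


Parent = [39, 39], H_parent = 1
H_left = 0.971 (n=35), H_right = 0.9808 (n=43)
H_children = (35/78)·0.971 + (43/78)·0.9808 = 0.9764
IG = 1 - 0.9764 = 0.0236

0.0236


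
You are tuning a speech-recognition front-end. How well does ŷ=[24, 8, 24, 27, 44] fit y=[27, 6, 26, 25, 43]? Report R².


ȳ = 25.4
SS_res = Σ(y-ŷ)² = 22
SS_tot = Σ(y-ȳ)² = 689.2
R² = 1 - SS_res/SS_tot = 1 - 0.0319 = 0.9681

0.9681


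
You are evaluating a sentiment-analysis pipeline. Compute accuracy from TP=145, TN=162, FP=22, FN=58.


Accuracy = (TP+TN)/(TP+TN+FP+FN)
= (145+162)/(387)
= 307/387 = 79.33%

79.33%


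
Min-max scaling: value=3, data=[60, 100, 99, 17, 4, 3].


min=3, max=100
(3-3)/(100-3) = 0/97 = 0.0

0.0


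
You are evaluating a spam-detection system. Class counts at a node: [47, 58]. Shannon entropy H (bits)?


Probabilities: [47/105, 58/105] ≈ [0.4476, 0.5524]
H = -((47/105)·log₂(47/105) + (58/105)·log₂(58/105))
  = 0.9921 bits

0.9921 bits


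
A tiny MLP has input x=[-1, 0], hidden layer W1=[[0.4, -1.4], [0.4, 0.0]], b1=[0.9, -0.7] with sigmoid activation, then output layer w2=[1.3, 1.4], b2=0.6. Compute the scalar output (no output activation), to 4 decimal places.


z1[0] = (0.4)·(-1) + (-1.4)·(0) + 0.9 = 0.5
z1[1] = (0.4)·(-1) + (0.0)·(0) - 0.7 = -1.1
h = sigmoid(z1) = [0.6225, 0.2497]
output = (1.3)·(0.6225) + (1.4)·(0.2497) + 0.6 = 1.7588

1.7588


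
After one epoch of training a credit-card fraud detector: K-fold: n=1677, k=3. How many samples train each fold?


Fold size = 1677/3 = 559
Training per fold = 1677 - 559 = 1118

1118


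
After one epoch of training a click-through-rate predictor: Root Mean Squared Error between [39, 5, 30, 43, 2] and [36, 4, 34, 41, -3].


MSE = 55/5 = 11
RMSE = √(55/5) = 3.3166

3.3166


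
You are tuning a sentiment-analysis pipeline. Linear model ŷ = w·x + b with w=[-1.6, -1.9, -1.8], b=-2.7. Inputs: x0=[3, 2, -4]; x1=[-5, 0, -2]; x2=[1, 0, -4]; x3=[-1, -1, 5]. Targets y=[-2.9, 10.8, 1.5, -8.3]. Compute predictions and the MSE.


ŷ0 = (-1.6)·(3) + (-1.9)·(2) + (-1.8)·(-4) - 2.7 = -4.1
ŷ1 = (-1.6)·(-5) + (-1.9)·(0) + (-1.8)·(-2) - 2.7 = 8.9
ŷ2 = (-1.6)·(1) + (-1.9)·(0) + (-1.8)·(-4) - 2.7 = 2.9
ŷ3 = (-1.6)·(-1) + (-1.9)·(-1) + (-1.8)·(5) - 2.7 = -8.2
errors² = [1.44, 3.61, 1.96, 0.01]
MSE = 7.0200/4 = 1.755

1.755


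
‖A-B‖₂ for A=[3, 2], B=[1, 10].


d = √((3-1)² + (2-10)²)
  = √(4 + 64)
  = √68 = 8.2462

8.2462


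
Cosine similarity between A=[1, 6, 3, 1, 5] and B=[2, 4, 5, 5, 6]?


A·B = 1·2 + 6·4 + 3·5 + 1·5 + 5·6 = 76
‖A‖ = √72 = 8.4853, ‖B‖ = √106 = 10.2956
cos = 76/(√72·√106) = 76/√7632 = 0.87

0.87


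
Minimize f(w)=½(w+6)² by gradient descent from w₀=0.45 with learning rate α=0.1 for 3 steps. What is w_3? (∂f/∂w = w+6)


step 1: grad = 0.45+6 = 6.45; w = 0.45 - 0.1·(6.45) = -0.195
step 2: grad = -0.195+6 = 5.805; w = -0.195 - 0.1·(5.805) = -0.7755
step 3: grad = -0.7755+6 = 5.2245; w = -0.7755 - 0.1·(5.2245) = -1.29795

-1.29795


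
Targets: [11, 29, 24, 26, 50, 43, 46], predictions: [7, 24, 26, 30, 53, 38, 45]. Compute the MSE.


Squared errors: (11-7)²=16, (29-24)²=25, (24-26)²=4, (26-30)²=16, (50-53)²=9, (43-38)²=25, (46-45)²=1
Sum = 96
MSE = 96/7 = 96/7

96/7


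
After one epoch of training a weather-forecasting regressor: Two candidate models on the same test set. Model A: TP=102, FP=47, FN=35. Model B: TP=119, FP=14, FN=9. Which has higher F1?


Model A: P=102/149=0.6846, R=102/137=0.7445, F1=2PR/(P+R)=2TP/(2TP+FP+FN)=204/286=0.7133
Model B: P=119/133=0.8947, R=119/128=0.9297, F1=2PR/(P+R)=2TP/(2TP+FP+FN)=238/261=0.9119
0.7133 < 0.9119 → Model B

Model B


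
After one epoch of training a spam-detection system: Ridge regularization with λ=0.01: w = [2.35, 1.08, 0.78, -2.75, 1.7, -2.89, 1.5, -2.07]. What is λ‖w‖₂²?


‖w‖₂² = (2.35)² + (1.08)² + (0.78)² + (-2.75)² + (1.7)² + (-2.89)² + (1.5)² + (-2.07)²
     = 5.5225 + 1.1664 + 0.6084 + 7.5625 + 2.89 + 8.3521 + 2.25 + 4.2849
     = 32.6368
λ·‖w‖₂² = 0.01·32.6368 = 0.326368

0.326368


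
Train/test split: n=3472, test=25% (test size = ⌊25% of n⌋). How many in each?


Test = ⌊3472·25/100⌋ = 868
Train = 3472 - 868 = 2604

Train: 2604, Test: 868


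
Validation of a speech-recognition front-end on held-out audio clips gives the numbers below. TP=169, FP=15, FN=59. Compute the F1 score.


Precision = 169/184 = 0.9185
Recall = 169/228 = 0.7412
F1 = 2·P·R/(P+R) = 2·TP/(2·TP+FP+FN) = 338/(338+15+59) = 338/412 = 0.8204

0.8204


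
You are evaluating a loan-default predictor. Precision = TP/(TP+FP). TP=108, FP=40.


Precision = TP/(TP+FP)
= 108/(108+40)
= 108/148 = 72.97%

72.97%


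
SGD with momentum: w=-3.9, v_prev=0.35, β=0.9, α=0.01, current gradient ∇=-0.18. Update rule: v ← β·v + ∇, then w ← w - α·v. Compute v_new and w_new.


v_new = 0.9·0.35 - 0.18 = 0.315 - 0.18 = 0.135
w_new = -3.9 - 0.01·0.135 = -3.9 - 0.00135 = -3.90135

v_new=0.135, w_new=-3.90135


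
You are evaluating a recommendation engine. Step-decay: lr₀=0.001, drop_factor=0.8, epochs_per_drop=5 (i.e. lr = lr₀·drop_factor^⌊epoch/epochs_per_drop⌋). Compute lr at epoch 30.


n_drops = ⌊30/5⌋ = 6
lr = 0.001·0.8^6 = 0.001·0.262144 = 0.000262144

0.000262144


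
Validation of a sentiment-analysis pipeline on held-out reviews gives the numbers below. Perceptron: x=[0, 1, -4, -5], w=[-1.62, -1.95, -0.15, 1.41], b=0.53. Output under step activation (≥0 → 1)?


z = (0)·(-1.62) + (1)·(-1.95) + (-4)·(-0.15) + (-5)·(1.41) + 0.53
  = -7.87
step(z) = 0 (z<0)

0


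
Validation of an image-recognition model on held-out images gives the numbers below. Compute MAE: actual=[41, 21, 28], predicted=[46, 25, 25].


Absolute errors: |41-46|=5, |21-25|=4, |28-25|=3
Sum = 12
MAE = 12/3 = 4

4


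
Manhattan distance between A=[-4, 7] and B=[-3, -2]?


d = |-4+ 3| + |7+ 2|
  = 1 + 9
  = 10

10


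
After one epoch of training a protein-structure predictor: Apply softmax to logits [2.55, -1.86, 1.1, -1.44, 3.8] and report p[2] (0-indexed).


Exponentials: e^2.55=12.8071, e^-1.86=0.1557, e^1.1=3.0042, e^-1.44=0.2369, e^3.8=44.7012
Sum = 60.9051
Softmax = [0.2103, 0.0026, 0.0493, 0.0039, 0.7339]
p[2] = 3.0042/60.9051 = 0.0493

0.0493


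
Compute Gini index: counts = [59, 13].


Probabilities: [59/72, 13/72] ≈ [0.8194, 0.1806]
Σpᵢ² = (3481 + 169)/72² = 3650/5184
Gini = 1 - Σpᵢ² = 1 - 3650/5184 = 0.2959

0.2959


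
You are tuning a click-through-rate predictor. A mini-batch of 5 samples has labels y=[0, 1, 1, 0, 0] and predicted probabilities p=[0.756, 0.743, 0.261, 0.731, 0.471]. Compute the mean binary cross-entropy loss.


L[0] = -ln(1-0.756) = -ln(0.244) = 1.4106
L[1] = -ln(0.743) = 0.2971
L[2] = -ln(0.261) = 1.3432
L[3] = -ln(1-0.731) = -ln(0.269) = 1.313
L[4] = -ln(1-0.471) = -ln(0.529) = 0.6368
mean = (1.4106 + 0.2971 + 1.3432 + 1.313 + 0.6368)/5 = 1.0001

1.0001


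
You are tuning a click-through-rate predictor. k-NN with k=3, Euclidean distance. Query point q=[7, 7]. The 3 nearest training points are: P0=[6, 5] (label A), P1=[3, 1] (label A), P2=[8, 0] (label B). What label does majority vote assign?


d(q,P0) = 2.2361  (label A)
d(q,P1) = 7.2111  (label A)
d(q,P2) = 7.0711  (label B)
Votes: A=2, B=1
Majority → A

A


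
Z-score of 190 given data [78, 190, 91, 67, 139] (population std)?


μ = 113, σ = 45.6727
z = (190 - 113)/45.6727 = 1.6859

1.6859


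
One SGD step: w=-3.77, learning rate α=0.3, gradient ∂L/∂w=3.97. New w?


w_new = w - α·∇
= -3.77 - 0.3·3.97
= -3.77 - 1.191
= -4.961

-4.961


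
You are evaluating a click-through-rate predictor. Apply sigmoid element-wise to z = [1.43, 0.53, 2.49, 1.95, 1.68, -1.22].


σ(1.43) = 1/(1+e^-1.43) = 0.8069
σ(0.53) = 1/(1+e^-0.53) = 0.6295
σ(2.49) = 1/(1+e^-2.49) = 0.9234
σ(1.95) = 1/(1+e^-1.95) = 0.8754
σ(1.68) = 1/(1+e^-1.68) = 0.8429
σ(-1.22) = 1/(1+e^1.22) = 0.2279
result = [0.8069, 0.6295, 0.9234, 0.8754, 0.8429, 0.2279]

[0.8069, 0.6295, 0.9234, 0.8754, 0.8429, 0.2279]


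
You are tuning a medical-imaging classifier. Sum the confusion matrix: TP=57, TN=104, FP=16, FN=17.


Total = TP + TN + FP + FN
= 57 + 104 + 16 + 17
= 194
(Predicted positive: 73, predicted negative: 121)

194


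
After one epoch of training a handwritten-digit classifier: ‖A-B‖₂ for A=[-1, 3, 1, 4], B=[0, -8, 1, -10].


d = √((-1-0)² + (3+ 8)² + (1-1)² + (4+ 10)²)
  = √(1 + 121 + 0 + 196)
  = √318 = 17.8326

17.8326


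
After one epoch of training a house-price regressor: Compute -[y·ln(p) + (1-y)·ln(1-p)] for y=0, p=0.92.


BCE = -[y·ln(p) + (1-y)·ln(1-p)]
= -0 - 1·ln(1-0.92)
= -ln(0.08) = 2.5257

2.5257


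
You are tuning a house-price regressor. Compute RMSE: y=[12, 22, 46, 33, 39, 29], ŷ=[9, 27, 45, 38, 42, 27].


MSE = 73/6 = 12.1667
RMSE = √(73/6) = 3.4881

3.4881


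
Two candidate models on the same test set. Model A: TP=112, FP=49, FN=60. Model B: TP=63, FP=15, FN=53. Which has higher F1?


Model A: P=112/161=0.6957, R=112/172=0.6512, F1=2PR/(P+R)=2TP/(2TP+FP+FN)=224/333=0.6727
Model B: P=63/78=0.8077, R=63/116=0.5431, F1=2PR/(P+R)=2TP/(2TP+FP+FN)=126/194=0.6495
0.6727 > 0.6495 → Model A

Model A


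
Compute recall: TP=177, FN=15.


Recall = TP/(TP+FN)
= 177/(177+15)
= 177/192 = 92.19%

92.19%


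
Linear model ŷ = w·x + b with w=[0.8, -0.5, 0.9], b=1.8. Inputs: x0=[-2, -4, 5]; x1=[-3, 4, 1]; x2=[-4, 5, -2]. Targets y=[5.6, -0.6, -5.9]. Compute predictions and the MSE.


ŷ0 = (0.8)·(-2) + (-0.5)·(-4) + (0.9)·(5) + 1.8 = 6.7
ŷ1 = (0.8)·(-3) + (-0.5)·(4) + (0.9)·(1) + 1.8 = -1.7
ŷ2 = (0.8)·(-4) + (-0.5)·(5) + (0.9)·(-2) + 1.8 = -5.7
errors² = [1.21, 1.21, 0.04]
MSE = 2.4600/3 = 0.82

0.82


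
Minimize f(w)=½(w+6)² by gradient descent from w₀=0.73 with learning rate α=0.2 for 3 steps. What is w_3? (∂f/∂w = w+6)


step 1: grad = 0.73+6 = 6.73; w = 0.73 - 0.2·(6.73) = -0.616
step 2: grad = -0.616+6 = 5.384; w = -0.616 - 0.2·(5.384) = -1.6928
step 3: grad = -1.6928+6 = 4.3072; w = -1.6928 - 0.2·(4.3072) = -2.55424

-2.55424


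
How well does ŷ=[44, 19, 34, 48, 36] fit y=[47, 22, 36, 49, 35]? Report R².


ȳ = 37.8
SS_res = Σ(y-ŷ)² = 24
SS_tot = Σ(y-ȳ)² = 470.8
R² = 1 - SS_res/SS_tot = 1 - 0.051 = 0.949

0.949


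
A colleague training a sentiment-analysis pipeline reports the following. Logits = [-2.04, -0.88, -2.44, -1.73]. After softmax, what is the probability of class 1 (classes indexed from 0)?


Exponentials: e^-2.04=0.13, e^-0.88=0.4148, e^-2.44=0.0872, e^-1.73=0.1773
Sum = 0.8093
Softmax = [0.1607, 0.5125, 0.1077, 0.2191]
p[1] = 0.4148/0.8093 = 0.5125

0.5125


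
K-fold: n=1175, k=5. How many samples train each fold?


Fold size = 1175/5 = 235
Training per fold = 1175 - 235 = 940

940


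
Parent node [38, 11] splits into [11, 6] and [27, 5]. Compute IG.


Parent = [38, 11], H_parent = 0.7683
H_left = 0.9367 (n=17), H_right = 0.6253 (n=32)
H_children = (17/49)·0.9367 + (32/49)·0.6253 = 0.7333
IG = 0.7683 - 0.7333 = 0.035

0.035


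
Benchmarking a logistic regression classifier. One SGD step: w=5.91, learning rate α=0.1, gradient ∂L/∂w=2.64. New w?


w_new = w - α·∇
= 5.91 - 0.1·2.64
= 5.91 - 0.264
= 5.646

5.646


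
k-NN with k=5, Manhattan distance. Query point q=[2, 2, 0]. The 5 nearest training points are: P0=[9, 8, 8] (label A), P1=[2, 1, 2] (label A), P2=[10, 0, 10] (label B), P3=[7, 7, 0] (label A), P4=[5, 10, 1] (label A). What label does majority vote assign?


d(q,P0) = 21  (label A)
d(q,P1) = 3  (label A)
d(q,P2) = 20  (label B)
d(q,P3) = 10  (label A)
d(q,P4) = 12  (label A)
Votes: A=4, B=1
Majority → A

A


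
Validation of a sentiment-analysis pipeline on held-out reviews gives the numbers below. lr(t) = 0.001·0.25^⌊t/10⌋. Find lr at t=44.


n_drops = ⌊44/10⌋ = 4
lr = 0.001·0.25^4 = 0.001·0.00390625 = 0.00000390625

0.00000390625


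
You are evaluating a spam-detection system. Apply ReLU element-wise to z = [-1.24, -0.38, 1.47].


ReLU(-1.24) = max(0, -1.24) = 0.0
ReLU(-0.38) = max(0, -0.38) = 0.0
ReLU(1.47) = max(0, 1.47) = 1.47
result = [0.0, 0.0, 1.47]

[0.0, 0.0, 1.47]


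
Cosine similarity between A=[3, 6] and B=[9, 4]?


A·B = 3·9 + 6·4 = 51
‖A‖ = √45 = 6.7082, ‖B‖ = √97 = 9.8489
cos = 51/(√45·√97) = 51/√4365 = 0.7719

0.7719


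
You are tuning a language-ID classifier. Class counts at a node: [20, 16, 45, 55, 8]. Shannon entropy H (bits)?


Probabilities: [20/144, 16/144, 45/144, 55/144, 8/144] ≈ [0.1389, 0.1111, 0.3125, 0.3819, 0.0556]
H = -((20/144)·log₂(20/144) + (16/144)·log₂(16/144) + (45/144)·log₂(45/144) + (55/144)·log₂(55/144) + (8/144)·log₂(8/144))
  = 2.0342 bits

2.0342 bits


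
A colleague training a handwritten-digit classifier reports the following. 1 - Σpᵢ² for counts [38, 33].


Probabilities: [38/71, 33/71] ≈ [0.5352, 0.4648]
Σpᵢ² = (1444 + 1089)/71² = 2533/5041
Gini = 1 - Σpᵢ² = 1 - 2533/5041 = 0.4975

0.4975


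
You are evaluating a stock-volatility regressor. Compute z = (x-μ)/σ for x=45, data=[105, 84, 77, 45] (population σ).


μ = 77.75, σ = 21.5334
z = (45 - 77.75)/21.5334 = -1.5209

-1.5209


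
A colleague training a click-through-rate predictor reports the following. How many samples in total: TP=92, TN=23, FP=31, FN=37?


Total = TP + TN + FP + FN
= 92 + 23 + 31 + 37
= 183
(Predicted positive: 123, predicted negative: 60)

183


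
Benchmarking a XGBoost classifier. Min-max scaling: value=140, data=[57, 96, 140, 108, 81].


min=57, max=140
(140-57)/(140-57) = 83/83 = 1.0

1.0


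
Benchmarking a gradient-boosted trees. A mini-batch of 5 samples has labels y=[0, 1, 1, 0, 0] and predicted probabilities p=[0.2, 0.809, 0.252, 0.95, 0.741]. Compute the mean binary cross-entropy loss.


L[0] = -ln(1-0.2) = -ln(0.8) = 0.2231
L[1] = -ln(0.809) = 0.212
L[2] = -ln(0.252) = 1.3783
L[3] = -ln(1-0.95) = -ln(0.05) = 2.9957
L[4] = -ln(1-0.741) = -ln(0.259) = 1.3509
mean = (0.2231 + 0.212 + 1.3783 + 2.9957 + 1.3509)/5 = 1.232

1.232


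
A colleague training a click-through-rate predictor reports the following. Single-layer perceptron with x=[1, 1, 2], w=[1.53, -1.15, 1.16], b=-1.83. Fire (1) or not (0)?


z = (1)·(1.53) + (1)·(-1.15) + (2)·(1.16) - 1.83
  = 0.87
step(z) = 1 (z≥0)

1


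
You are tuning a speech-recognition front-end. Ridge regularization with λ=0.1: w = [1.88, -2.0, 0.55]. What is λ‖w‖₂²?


‖w‖₂² = (1.88)² + (-2.0)² + (0.55)²
     = 3.5344 + 4 + 0.3025
     = 7.8369
λ·‖w‖₂² = 0.1·7.8369 = 0.78369

0.78369


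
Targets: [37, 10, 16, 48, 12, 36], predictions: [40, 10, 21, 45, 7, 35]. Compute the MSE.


Squared errors: (37-40)²=9, (10-10)²=0, (16-21)²=25, (48-45)²=9, (12-7)²=25, (36-35)²=1
Sum = 69
MSE = 69/6 = 23/2

23/2


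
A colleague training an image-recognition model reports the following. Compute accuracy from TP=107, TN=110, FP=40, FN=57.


Accuracy = (TP+TN)/(TP+TN+FP+FN)
= (107+110)/(314)
= 217/314 = 69.11%

69.11%


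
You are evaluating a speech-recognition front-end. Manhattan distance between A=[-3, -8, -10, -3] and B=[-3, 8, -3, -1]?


d = |-3+ 3| + |-8-8| + |-10+ 3| + |-3+ 1|
  = 0 + 16 + 7 + 2
  = 25

25


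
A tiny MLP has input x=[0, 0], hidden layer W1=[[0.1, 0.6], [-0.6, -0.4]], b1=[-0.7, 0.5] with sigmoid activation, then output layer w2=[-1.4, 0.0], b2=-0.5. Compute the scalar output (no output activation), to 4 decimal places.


z1[0] = (0.1)·(0) + (0.6)·(0) - 0.7 = -0.7
z1[1] = (-0.6)·(0) + (-0.4)·(0) + 0.5 = 0.5
h = sigmoid(z1) = [0.3318, 0.6225]
output = (-1.4)·(0.3318) + (0.0)·(0.6225) - 0.5 = -0.9645

-0.9645


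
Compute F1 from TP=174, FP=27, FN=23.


Precision = 174/201 = 0.8657
Recall = 174/197 = 0.8832
F1 = 2·P·R/(P+R) = 2·TP/(2·TP+FP+FN) = 348/(348+27+23) = 348/398 = 0.8744

0.8744


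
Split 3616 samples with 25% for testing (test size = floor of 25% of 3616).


Test = ⌊3616·25/100⌋ = 904
Train = 3616 - 904 = 2712

Train: 2712, Test: 904


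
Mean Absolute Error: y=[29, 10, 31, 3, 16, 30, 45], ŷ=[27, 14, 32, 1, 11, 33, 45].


Absolute errors: |29-27|=2, |10-14|=4, |31-32|=1, |3-1|=2, |16-11|=5, |30-33|=3, |45-45|=0
Sum = 17
MAE = 17/7 = 17/7

17/7


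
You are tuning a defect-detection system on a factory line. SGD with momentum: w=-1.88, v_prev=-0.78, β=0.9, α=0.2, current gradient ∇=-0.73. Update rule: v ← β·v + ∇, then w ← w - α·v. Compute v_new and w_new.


v_new = 0.9·-0.78 - 0.73 = -0.702 - 0.73 = -1.432
w_new = -1.88 - 0.2·-1.432 = -1.88 + 0.2864 = -1.5936

v_new=-1.432, w_new=-1.5936


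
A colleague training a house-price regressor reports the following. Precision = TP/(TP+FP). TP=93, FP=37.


Precision = TP/(TP+FP)
= 93/(93+37)
= 93/130 = 71.54%

71.54%


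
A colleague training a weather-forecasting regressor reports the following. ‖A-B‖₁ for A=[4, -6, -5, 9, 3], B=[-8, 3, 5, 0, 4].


d = |4+ 8| + |-6-3| + |-5-5| + |9-0| + |3-4|
  = 12 + 9 + 10 + 9 + 1
  = 41

41


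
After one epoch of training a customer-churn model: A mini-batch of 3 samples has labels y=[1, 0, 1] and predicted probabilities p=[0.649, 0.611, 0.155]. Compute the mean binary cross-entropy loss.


L[0] = -ln(0.649) = 0.4323
L[1] = -ln(1-0.611) = -ln(0.389) = 0.9442
L[2] = -ln(0.155) = 1.8643
mean = (0.4323 + 0.9442 + 1.8643)/3 = 1.0803

1.0803


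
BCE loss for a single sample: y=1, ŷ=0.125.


BCE = -[y·ln(p) + (1-y)·ln(1-p)]
= -1·ln(0.125) - 0
= -ln(0.125) = 2.0794

2.0794


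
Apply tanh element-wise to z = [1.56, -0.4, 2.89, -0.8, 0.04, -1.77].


tanh(1.56) = 0.9154
tanh(-0.4) = -0.3799
tanh(2.89) = 0.9938
tanh(-0.8) = -0.664
tanh(0.04) = 0.04
tanh(-1.77) = -0.9436
result = [0.9154, -0.3799, 0.9938, -0.664, 0.04, -0.9436]

[0.9154, -0.3799, 0.9938, -0.664, 0.04, -0.9436]


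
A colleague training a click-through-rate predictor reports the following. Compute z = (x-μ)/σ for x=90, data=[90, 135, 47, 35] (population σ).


μ = 76.75, σ = 39.3597
z = (90 - 76.75)/39.3597 = 0.3366

0.3366


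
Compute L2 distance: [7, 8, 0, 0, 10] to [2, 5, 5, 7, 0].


d = √((7-2)² + (8-5)² + (0-5)² + (0-7)² + (10-0)²)
  = √(25 + 9 + 25 + 49 + 100)
  = √208 = 14.4222

14.4222


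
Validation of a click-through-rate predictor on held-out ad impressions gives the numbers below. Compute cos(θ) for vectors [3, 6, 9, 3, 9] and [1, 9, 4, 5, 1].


A·B = 3·1 + 6·9 + 9·4 + 3·5 + 9·1 = 117
‖A‖ = √216 = 14.6969, ‖B‖ = √124 = 11.1355
cos = 117/(√216·√124) = 117/√26784 = 0.7149

0.7149


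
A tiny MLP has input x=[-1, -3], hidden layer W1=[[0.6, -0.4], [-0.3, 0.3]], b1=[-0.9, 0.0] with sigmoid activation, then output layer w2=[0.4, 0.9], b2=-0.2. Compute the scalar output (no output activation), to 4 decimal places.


z1[0] = (0.6)·(-1) + (-0.4)·(-3) - 0.9 = -0.3
z1[1] = (-0.3)·(-1) + (0.3)·(-3) + 0.0 = -0.6
h = sigmoid(z1) = [0.4256, 0.3543]
output = (0.4)·(0.4256) + (0.9)·(0.3543) - 0.2 = 0.2891

0.2891


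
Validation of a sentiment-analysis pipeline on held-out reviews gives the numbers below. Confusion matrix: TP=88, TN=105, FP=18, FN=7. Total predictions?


Total = TP + TN + FP + FN
= 88 + 105 + 18 + 7
= 218
(Predicted positive: 106, predicted negative: 112)

218


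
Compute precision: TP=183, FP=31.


Precision = TP/(TP+FP)
= 183/(183+31)
= 183/214 = 85.51%

85.51%


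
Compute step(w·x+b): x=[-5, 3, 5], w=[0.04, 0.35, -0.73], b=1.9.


z = (-5)·(0.04) + (3)·(0.35) + (5)·(-0.73) + 1.9
  = -0.9
step(z) = 0 (z<0)

0


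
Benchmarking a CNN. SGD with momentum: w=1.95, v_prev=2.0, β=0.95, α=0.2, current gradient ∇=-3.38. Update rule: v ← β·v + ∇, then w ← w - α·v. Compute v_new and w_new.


v_new = 0.95·2.0 - 3.38 = 1.9 - 3.38 = -1.48
w_new = 1.95 - 0.2·-1.48 = 1.95 + 0.296 = 2.246

v_new=-1.48, w_new=2.246


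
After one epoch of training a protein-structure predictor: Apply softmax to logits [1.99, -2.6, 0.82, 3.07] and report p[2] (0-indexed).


Exponentials: e^1.99=7.3155, e^-2.6=0.0743, e^0.82=2.2705, e^3.07=21.5419
Sum = 31.2022
Softmax = [0.2345, 0.0024, 0.0728, 0.6904]
p[2] = 2.2705/31.2022 = 0.0728

0.0728


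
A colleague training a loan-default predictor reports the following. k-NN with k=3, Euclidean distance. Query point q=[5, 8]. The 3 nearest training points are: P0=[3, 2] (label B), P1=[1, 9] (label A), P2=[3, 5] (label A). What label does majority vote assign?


d(q,P0) = 6.3246  (label B)
d(q,P1) = 4.1231  (label A)
d(q,P2) = 3.6056  (label A)
Votes: A=2, B=1
Majority → A

A


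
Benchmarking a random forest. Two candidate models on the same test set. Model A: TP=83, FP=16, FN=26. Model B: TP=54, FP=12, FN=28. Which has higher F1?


Model A: P=83/99=0.8384, R=83/109=0.7615, F1=2PR/(P+R)=2TP/(2TP+FP+FN)=166/208=0.7981
Model B: P=54/66=0.8182, R=54/82=0.6585, F1=2PR/(P+R)=2TP/(2TP+FP+FN)=108/148=0.7297
0.7981 > 0.7297 → Model A

Model A
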